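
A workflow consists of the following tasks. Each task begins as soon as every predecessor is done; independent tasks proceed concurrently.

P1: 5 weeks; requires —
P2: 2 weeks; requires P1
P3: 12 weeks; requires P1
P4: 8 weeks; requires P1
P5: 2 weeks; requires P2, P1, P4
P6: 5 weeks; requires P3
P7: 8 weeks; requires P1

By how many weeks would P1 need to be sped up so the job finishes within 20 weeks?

2

Current finish: 22 weeks; target: 20.
P1 is on every critical path, so each week cut from P1 cuts the finish by one (this holds down to a finish of 18).
Need 22 − 20 = 2 weeks off P1 → P1 becomes 3 weeks, finish becomes 20.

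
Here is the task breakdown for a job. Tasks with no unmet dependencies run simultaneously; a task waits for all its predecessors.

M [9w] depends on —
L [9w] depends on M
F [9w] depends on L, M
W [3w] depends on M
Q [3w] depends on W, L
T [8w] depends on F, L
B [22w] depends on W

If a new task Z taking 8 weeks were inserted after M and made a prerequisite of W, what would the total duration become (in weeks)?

Originally the project takes 35 weeks.
With Z inserted, W now waits for max(M, Z).
New critical path: M→Z→W→B = 9+8+3+22 = 42 ⇒ 42 weeks.

42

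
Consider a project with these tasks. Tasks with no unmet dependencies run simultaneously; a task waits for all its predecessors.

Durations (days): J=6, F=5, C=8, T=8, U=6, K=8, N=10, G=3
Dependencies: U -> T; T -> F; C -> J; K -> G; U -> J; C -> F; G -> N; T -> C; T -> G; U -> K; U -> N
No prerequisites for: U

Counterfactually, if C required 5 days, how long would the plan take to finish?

The binding path is U→T→C→J = 6+8+8+6 = 28; finish at 28 days.
Since C is critical, the -3 change carries straight to that chain (now 25 days).
The binding chain switches to U→K→G→N = 6+8+3+10 = 27; finish 27 days.

27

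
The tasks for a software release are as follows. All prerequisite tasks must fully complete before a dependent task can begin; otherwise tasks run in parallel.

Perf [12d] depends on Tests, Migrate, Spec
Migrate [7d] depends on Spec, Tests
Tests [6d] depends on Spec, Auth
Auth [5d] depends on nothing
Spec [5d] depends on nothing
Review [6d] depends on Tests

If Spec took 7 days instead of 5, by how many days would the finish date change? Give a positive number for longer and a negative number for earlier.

2

Critical path before the change: Spec→Tests→Migrate→Perf = 5+6+7+12 = 30 giving 30 days.
Spec is on the critical path; changing it to 7 makes that path 32 days.
That remains the longest chain; total 32 days.
Change in finish: 32 − 30 = +2 days.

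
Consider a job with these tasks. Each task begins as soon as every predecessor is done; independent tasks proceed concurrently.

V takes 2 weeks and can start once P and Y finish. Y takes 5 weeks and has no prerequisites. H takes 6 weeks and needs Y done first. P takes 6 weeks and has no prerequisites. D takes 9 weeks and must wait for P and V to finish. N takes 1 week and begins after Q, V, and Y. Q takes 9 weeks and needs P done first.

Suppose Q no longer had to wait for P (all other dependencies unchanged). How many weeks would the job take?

With the dependency in place, P→V→D = 6+2+9 = 17 sets the finish at 17 weeks.
Without P→Q, Q's earliest start moves from 6 to 0.
The longest chain is now P→V→D = 6+2+9 = 17, so the job takes 17 weeks.

17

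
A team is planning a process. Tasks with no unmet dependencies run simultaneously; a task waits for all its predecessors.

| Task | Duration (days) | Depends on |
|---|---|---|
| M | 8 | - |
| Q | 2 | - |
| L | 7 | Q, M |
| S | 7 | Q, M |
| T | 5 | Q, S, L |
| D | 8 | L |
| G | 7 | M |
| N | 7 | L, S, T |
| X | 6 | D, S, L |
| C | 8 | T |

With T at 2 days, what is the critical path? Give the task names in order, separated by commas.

M, L, D, X

As given, the longest chain is M→L→D→X = 8+7+8+6 = 29, so the finish is 29 days.
T has 1 day of float (longest path through it is 28).
No other chain overtakes it, so the finish is 29 days.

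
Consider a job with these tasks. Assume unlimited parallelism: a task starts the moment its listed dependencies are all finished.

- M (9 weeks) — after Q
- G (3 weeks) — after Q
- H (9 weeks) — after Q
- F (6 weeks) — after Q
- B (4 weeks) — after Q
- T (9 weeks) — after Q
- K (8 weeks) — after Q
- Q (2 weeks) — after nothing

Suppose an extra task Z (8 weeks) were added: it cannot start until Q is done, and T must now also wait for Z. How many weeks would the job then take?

Originally the job takes 11 weeks.
With Z inserted, T now waits for max(Q, Z).
New critical path: Q→Z→T = 2+8+9 = 19 ⇒ 19 weeks.

19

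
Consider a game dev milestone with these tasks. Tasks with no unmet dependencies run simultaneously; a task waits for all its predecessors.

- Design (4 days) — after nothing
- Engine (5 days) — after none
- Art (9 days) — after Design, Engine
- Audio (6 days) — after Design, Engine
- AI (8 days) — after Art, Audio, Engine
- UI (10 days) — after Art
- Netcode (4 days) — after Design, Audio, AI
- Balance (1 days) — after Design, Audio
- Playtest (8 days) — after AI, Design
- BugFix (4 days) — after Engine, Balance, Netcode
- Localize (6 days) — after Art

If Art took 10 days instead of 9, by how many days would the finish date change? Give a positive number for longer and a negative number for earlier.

Critical path before the change: Engine→Art→AI→Netcode→BugFix = 5+9+8+4+4 = 30 giving 30 days.
Art is on the critical path; changing it to 10 makes that path 31 days.
No other chain overtakes it, so the finish is 31 days.
Change in finish: 31 − 30 = +1 days.

1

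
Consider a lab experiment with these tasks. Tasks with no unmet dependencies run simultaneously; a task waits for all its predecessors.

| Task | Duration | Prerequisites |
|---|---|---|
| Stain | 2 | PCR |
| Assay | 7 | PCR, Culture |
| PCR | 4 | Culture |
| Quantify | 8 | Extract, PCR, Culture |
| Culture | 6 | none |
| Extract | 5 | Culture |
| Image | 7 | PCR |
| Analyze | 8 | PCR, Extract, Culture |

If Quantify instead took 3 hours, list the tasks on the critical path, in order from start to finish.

Actual critical path: Culture→Extract→Quantify = 6+5+8 = 19 ⇒ 19 hours.
Quantify is on the critical path; changing it to 3 makes that path 14 hours.
New critical path: Culture→Extract→Analyze = 6+5+8 = 19 ⇒ 19 hours.

Culture, Extract, Analyze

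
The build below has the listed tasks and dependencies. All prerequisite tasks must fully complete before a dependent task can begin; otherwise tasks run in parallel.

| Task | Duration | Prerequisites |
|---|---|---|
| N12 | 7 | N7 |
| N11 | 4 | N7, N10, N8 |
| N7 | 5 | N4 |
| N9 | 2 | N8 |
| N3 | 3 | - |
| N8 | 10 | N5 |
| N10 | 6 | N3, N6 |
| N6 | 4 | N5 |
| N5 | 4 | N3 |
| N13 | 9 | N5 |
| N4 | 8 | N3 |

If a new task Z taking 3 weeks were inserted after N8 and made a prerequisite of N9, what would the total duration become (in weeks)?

Originally the build takes 23 weeks.
With Z inserted, N9 now waits for max(N8, Z).
New critical path: N3→N4→N7→N12 = 3+8+5+7 = 23 ⇒ 23 weeks.

23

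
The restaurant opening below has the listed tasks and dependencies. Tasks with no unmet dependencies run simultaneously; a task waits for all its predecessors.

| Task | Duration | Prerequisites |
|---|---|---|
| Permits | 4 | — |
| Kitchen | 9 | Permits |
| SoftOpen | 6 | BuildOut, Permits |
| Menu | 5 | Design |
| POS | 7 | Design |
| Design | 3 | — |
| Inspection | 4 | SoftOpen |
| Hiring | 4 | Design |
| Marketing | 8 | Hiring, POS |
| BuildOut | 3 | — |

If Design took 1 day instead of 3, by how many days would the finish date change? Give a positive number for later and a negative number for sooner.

The binding path is Design→POS→Marketing = 3+7+8 = 18; finish at 18 days.
Design lies on that path, so at 1 day the path becomes 16 days.
The critical path is still Design→POS→Marketing; finish is now 16 days.
Change in finish: 16 − 18 = -2 days.

-2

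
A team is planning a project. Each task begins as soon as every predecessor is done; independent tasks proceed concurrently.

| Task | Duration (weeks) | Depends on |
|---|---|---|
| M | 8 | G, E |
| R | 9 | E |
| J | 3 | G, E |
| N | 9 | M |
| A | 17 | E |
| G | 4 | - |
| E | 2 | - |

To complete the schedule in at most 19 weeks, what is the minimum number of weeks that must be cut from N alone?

2

Current finish: 21 weeks; target: 19.
N is on every critical path, so each week cut from N cuts the finish by one (this holds down to a finish of 19).
Need 21 − 19 = 2 weeks off N → N becomes 7 weeks, finish becomes 19.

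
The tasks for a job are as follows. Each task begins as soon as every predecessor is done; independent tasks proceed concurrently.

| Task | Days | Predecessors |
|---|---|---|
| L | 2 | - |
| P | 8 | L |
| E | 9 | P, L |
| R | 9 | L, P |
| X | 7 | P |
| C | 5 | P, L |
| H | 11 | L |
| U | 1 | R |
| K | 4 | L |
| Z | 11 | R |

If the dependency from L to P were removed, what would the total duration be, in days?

28

With the dependency in place, L→P→R→Z = 2+8+9+11 = 30 sets the finish at 30 days.
Without L→P, P's earliest start moves from 2 to 0.
New critical path: P→R→Z = 8+9+11 = 28 ⇒ 28 days.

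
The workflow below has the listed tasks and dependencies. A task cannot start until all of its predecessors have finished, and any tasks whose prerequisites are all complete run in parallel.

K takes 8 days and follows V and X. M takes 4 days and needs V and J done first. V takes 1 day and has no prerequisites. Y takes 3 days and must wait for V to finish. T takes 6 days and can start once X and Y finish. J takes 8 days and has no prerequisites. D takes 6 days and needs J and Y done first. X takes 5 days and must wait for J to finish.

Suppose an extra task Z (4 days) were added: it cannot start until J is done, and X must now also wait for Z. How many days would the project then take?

Originally the project takes 21 days.
With Z inserted, X now waits for max(J, Z).
New critical path: J→Z→X→K = 8+4+5+8 = 25 ⇒ 25 days.

25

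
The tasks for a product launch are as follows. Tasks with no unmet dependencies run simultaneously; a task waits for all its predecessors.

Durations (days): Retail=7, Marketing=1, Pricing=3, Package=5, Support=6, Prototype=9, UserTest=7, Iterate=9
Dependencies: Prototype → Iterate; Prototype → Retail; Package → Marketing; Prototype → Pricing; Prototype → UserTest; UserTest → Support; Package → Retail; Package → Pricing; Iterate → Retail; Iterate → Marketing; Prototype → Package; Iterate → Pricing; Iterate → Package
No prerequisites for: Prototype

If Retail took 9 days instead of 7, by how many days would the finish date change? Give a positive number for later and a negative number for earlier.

2

Baseline: Prototype→Iterate→Package→Retail = 9+9+5+7 = 30 → 30 days.
Retail is on the critical path; changing it to 9 makes that path 32 days.
That remains the longest chain; total 32 days.
Change in finish: 32 − 30 = +2 days.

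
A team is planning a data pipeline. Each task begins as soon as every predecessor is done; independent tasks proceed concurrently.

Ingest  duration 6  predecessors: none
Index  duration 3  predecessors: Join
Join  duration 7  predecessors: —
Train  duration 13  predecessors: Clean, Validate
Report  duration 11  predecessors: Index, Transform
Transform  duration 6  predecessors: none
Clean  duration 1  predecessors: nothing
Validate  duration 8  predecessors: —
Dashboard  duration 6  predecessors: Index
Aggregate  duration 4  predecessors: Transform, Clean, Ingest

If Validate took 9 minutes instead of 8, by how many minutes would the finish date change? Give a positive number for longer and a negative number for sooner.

Critical path before the change: Validate→Train = 8+13 = 21 giving 21 minutes.
Since Validate is critical, the +1 change carries straight to that chain (now 22 minutes).
The critical path is still Validate→Train; finish is now 22 minutes.
Change in finish: 22 − 21 = +1 minutes.

1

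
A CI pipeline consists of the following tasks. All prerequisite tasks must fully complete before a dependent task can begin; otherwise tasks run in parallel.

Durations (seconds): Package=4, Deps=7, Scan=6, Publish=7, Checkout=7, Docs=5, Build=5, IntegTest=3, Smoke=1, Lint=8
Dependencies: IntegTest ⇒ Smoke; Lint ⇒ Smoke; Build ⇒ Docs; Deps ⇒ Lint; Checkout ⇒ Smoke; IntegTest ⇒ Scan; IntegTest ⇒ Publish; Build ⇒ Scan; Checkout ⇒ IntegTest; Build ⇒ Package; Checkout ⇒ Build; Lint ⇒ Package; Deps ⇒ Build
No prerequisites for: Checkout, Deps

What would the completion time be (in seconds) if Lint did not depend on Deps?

Before: longest chain Deps→Lint→Package = 7+8+4 = 19, finish 19.
Without Deps→Lint, Lint's earliest start moves from 7 to 0.
After: Checkout→Build→Scan = 7+5+6 = 18 → 18 seconds.

18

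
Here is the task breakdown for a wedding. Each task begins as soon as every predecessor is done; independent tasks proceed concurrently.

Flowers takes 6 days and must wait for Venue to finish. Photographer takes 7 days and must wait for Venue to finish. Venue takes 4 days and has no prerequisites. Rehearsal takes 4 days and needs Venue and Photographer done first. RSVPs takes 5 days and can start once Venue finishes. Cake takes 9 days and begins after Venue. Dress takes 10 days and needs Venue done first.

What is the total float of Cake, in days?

2

Critical path: Venue→Photographer→Rehearsal = 4+7+4 = 15, so the finish is 15 days.
The longest chain containing Cake totals 13 days.
Slack of Cake = 6 − 4 = 2 days.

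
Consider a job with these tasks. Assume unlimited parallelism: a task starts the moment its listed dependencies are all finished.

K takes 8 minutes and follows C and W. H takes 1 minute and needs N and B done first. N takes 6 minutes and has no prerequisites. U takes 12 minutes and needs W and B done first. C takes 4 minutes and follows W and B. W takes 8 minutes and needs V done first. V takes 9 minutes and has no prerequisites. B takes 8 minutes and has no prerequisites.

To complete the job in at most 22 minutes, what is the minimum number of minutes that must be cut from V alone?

7

Current finish: 29 minutes; target: 22.
V is on every critical path, so each minute cut from V cuts the finish by one (this holds down to a finish of 21).
Need 29 − 22 = 7 minutes off V → V becomes 2 minutes, finish becomes 22.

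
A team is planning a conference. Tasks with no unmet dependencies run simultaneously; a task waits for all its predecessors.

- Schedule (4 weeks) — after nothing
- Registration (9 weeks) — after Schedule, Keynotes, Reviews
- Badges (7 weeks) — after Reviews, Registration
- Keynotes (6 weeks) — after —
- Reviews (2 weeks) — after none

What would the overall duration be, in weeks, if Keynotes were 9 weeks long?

Actual critical path: Keynotes→Registration→Badges = 6+9+7 = 22 ⇒ 22 weeks.
Keynotes lies on that path, so at 9 weeks the path becomes 25 weeks.
No other chain overtakes it, so the finish is 25 weeks.

25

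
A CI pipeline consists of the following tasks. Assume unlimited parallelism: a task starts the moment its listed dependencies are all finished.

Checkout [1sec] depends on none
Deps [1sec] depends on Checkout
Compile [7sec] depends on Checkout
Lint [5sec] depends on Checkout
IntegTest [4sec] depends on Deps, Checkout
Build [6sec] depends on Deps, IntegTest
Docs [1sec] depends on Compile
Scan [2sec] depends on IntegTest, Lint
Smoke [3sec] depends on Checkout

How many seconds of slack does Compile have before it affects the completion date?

3

Checkout→Deps→IntegTest→Build = 1+1+4+6 = 12 sets the makespan at 12 seconds.
Longest path through Compile: 9 seconds (earliest finish 8, latest finish 11).
Float = 12 − 9 = 3.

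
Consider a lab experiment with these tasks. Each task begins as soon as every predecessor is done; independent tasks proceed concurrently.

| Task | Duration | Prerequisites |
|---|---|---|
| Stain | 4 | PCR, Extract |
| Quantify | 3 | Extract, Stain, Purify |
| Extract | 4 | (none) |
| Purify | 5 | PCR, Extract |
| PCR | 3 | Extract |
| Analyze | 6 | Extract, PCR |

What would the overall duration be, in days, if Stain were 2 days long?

15

The binding path is Extract→PCR→Purify→Quantify = 4+3+5+3 = 15; finish at 15 days.
Stain is off the critical path — its longest chain is 14 days, giving 1 of slack.
No other chain overtakes it, so the finish is 15 days.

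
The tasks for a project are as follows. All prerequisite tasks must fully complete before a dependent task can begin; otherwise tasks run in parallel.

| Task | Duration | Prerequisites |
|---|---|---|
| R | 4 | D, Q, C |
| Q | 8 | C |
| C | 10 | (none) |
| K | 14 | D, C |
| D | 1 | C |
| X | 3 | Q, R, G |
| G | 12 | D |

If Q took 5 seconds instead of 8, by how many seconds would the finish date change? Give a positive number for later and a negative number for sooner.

As given, the longest chain is C→D→G→X = 10+1+12+3 = 26, so the finish is 26 seconds.
Q is off the critical path — its longest chain is 25 seconds, giving 1 of slack.
The critical path is still C→D→G→X; finish is now 26 seconds.
Change in finish: 26 − 26 = +0 seconds.

0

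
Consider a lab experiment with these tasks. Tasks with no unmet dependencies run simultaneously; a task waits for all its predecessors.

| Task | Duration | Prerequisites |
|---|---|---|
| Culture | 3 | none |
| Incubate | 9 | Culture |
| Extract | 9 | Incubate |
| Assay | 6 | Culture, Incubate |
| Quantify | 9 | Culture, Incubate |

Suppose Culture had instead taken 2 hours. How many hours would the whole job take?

20

As given, the longest chain is Culture→Incubate→Extract = 3+9+9 = 21, so the finish is 21 hours.
Since Culture is critical, the -1 change carries straight to that chain (now 20 hours).
The critical path is still Culture→Incubate→Extract; finish is now 20 hours.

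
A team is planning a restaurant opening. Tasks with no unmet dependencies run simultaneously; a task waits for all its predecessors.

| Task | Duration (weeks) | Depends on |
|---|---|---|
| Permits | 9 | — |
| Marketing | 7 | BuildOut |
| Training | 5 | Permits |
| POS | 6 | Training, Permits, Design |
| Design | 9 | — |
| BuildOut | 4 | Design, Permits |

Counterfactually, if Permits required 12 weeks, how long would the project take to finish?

The binding path is Permits→BuildOut→Marketing = 9+4+7 = 20; finish at 20 weeks.
Permits is on the critical path; changing it to 12 makes that path 23 weeks.
That remains the longest chain; total 23 weeks.

23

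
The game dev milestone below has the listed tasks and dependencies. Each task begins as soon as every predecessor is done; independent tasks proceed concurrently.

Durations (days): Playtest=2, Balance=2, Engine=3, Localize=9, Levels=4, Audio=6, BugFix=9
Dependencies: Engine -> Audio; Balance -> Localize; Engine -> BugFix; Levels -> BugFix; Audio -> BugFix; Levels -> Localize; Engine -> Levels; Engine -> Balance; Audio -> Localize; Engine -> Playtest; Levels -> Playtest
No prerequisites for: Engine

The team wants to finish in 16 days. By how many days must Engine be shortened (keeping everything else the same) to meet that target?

2

Current finish: 18 days; target: 16.
Engine is on every critical path, so each day cut from Engine cuts the finish by one (this holds down to a finish of 16).
Need 18 − 16 = 2 days off Engine → Engine becomes 1 day, finish becomes 16.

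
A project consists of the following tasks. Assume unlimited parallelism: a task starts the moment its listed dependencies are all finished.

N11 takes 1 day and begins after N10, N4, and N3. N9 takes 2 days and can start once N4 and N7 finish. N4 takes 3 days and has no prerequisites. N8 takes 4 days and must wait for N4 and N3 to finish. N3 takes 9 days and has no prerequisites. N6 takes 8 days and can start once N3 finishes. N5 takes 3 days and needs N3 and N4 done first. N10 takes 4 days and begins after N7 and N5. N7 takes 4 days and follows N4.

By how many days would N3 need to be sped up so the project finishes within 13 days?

4

Current finish: 17 days; target: 13.
N3 is on every critical path, so each day cut from N3 cuts the finish by one (this holds down to a finish of 12).
Need 17 − 13 = 4 days off N3 → N3 becomes 5 days, finish becomes 13.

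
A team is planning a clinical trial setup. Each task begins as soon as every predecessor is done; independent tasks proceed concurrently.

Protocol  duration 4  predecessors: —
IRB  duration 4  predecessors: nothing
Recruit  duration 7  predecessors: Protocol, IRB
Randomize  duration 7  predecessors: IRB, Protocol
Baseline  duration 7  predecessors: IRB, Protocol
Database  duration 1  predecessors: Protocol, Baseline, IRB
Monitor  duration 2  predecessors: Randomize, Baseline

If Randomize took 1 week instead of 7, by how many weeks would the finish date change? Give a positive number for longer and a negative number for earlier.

0

Baseline: Protocol→Randomize→Monitor = 4+7+2 = 13 → 13 weeks.
Randomize lies on that path, so at 1 week the path becomes 7 weeks.
The binding chain switches to Protocol→Baseline→Monitor = 4+7+2 = 13; finish 13 weeks.
Change in finish: 13 − 13 = +0 weeks.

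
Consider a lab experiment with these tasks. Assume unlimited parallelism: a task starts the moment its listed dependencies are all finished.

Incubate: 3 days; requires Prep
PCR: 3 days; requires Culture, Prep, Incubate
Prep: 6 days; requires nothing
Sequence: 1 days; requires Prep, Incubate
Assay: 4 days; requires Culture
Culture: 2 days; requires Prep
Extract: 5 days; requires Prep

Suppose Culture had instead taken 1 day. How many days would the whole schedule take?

Actual critical path: Prep→Culture→Assay = 6+2+4 = 12 ⇒ 12 days.
Culture lies on that path, so at 1 day the path becomes 11 days.
Now Prep→Incubate→PCR = 6+3+3 = 12 is longest, so the finish becomes 12 days.

12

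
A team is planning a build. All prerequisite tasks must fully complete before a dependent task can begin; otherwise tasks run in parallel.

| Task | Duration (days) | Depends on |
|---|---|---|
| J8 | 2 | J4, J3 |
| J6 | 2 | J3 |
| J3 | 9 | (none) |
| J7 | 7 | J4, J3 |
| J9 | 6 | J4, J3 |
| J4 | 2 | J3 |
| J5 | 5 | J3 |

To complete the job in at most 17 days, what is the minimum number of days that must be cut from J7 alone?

1

Current finish: 18 days; target: 17.
J7 is on every critical path, so each day cut from J7 cuts the finish by one (this holds down to a finish of 17).
Need 18 − 17 = 1 day off J7 → J7 becomes 6 days, finish becomes 17.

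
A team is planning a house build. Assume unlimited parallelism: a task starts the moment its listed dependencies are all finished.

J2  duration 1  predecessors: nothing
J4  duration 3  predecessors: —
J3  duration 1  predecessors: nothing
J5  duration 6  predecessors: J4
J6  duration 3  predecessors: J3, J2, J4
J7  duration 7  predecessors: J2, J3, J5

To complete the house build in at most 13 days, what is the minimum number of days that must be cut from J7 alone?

3

Current finish: 16 days; target: 13.
J7 is on every critical path, so each day cut from J7 cuts the finish by one (this holds down to a finish of 10).
Need 16 − 13 = 3 days off J7 → J7 becomes 4 days, finish becomes 13.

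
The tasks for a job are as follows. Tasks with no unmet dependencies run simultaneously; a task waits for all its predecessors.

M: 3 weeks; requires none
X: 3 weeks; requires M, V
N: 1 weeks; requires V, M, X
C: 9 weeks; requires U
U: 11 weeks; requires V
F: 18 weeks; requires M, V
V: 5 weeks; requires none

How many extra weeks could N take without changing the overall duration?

V→U→C = 5+11+9 = 25 sets the makespan at 25 weeks.
N finishes as early as 9 and must finish by 25.
Slack of N = 24 − 8 = 16 weeks.

16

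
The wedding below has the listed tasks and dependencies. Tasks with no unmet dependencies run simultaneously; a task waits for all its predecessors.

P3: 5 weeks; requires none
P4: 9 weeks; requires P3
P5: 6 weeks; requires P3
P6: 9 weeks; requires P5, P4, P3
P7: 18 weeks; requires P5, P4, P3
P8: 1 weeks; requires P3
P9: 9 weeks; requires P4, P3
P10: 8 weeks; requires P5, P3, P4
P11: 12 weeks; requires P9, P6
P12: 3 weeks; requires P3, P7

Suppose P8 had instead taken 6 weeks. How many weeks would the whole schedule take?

The binding path is P3→P4→P6→P11 = 5+9+9+12 = 35; finish at 35 weeks.
P8 is off the critical path — its longest chain is 6 weeks, giving 29 of slack.
The critical path is still P3→P4→P6→P11; finish is now 35 weeks.

35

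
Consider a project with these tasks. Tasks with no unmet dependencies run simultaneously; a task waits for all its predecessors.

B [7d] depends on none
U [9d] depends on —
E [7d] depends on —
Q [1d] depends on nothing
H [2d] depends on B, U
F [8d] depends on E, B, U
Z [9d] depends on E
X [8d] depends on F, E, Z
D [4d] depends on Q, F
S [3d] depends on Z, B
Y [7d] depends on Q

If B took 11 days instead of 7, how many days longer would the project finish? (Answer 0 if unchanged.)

2

Critical path before the change: U→F→X = 9+8+8 = 25 giving 25 days.
B has 2 days of float (longest path through it is 23).
New critical path: B→F→X = 11+8+8 = 27 ⇒ 27 days.
Change in finish: 27 − 25 = +2 days.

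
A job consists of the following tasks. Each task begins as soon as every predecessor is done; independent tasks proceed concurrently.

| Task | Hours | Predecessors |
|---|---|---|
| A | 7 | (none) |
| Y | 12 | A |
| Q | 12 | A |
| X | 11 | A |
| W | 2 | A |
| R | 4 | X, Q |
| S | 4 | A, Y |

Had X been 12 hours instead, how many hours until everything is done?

Actual critical path: A→Y→S = 7+12+4 = 23 ⇒ 23 hours.
X is off the critical path — its longest chain is 22 hours, giving 1 of slack.
The critical path is still A→Y→S; finish is now 23 hours.

23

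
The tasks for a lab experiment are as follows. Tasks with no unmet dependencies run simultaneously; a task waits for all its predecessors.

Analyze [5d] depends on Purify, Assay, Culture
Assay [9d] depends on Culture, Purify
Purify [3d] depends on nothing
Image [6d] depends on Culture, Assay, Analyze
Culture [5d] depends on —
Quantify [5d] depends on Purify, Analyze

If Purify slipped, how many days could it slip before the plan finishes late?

2

Critical path: Culture→Assay→Analyze→Image = 5+9+5+6 = 25, so the finish is 25 days.
Purify finishes as early as 3 and must finish by 5.
So Purify can slip 5 − 3 = 2 days.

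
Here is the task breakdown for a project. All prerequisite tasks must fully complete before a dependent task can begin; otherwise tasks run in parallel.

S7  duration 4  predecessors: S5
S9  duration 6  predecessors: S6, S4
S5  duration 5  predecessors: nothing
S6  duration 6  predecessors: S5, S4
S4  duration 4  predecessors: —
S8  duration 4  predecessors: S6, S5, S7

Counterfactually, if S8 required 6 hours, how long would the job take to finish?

Actual critical path: S5→S6→S9 = 5+6+6 = 17 ⇒ 17 hours.
S8 has 2 hours of float (longest path through it is 15).
Now S5→S6→S8 = 5+6+6 = 17 is longest, so the finish becomes 17 hours.

17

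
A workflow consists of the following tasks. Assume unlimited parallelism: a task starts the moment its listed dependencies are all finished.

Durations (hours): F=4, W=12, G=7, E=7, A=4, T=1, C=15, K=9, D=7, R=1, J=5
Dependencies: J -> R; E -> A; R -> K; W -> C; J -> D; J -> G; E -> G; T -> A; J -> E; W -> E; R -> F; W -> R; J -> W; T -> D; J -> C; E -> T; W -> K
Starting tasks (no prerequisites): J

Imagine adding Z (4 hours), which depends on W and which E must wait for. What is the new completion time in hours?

36

Originally the plan takes 32 hours.
With Z inserted, E now waits for max(J, W, Z).
New critical path: J→W→Z→E→T→D = 5+12+4+7+1+7 = 36 ⇒ 36 hours.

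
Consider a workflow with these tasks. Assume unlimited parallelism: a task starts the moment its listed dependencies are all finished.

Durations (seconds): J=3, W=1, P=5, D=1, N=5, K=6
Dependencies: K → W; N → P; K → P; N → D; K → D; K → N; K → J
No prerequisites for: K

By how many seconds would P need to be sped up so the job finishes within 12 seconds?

4

Current finish: 16 seconds; target: 12.
P is on every critical path, so each second cut from P cuts the finish by one (this holds down to a finish of 12).
Need 16 − 12 = 4 seconds off P → P becomes 1 second, finish becomes 12.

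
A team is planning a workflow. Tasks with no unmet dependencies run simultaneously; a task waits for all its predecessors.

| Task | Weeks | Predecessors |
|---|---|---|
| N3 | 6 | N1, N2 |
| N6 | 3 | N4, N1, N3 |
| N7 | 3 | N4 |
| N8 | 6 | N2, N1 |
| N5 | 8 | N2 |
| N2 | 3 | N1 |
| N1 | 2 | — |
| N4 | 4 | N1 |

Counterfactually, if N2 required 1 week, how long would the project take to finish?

Actual critical path: N1→N2→N3→N6 = 2+3+6+3 = 14 ⇒ 14 weeks.
N2 is on the critical path; changing it to 1 makes that path 12 weeks.
The critical path is still N1→N2→N3→N6; finish is now 12 weeks.

12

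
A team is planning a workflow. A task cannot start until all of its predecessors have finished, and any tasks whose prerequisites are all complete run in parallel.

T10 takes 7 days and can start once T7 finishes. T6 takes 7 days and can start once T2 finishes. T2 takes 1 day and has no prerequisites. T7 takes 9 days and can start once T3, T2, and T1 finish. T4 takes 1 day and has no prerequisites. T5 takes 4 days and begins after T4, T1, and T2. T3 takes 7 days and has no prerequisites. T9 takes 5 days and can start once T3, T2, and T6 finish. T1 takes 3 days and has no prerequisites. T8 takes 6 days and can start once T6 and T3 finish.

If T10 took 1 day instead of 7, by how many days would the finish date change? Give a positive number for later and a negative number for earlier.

As given, the longest chain is T3→T7→T10 = 7+9+7 = 23, so the finish is 23 days.
T10 lies on that path, so at 1 day the path becomes 17 days.
The critical path is still T3→T7→T10; finish is now 17 days.
Change in finish: 17 − 23 = -6 days.

-6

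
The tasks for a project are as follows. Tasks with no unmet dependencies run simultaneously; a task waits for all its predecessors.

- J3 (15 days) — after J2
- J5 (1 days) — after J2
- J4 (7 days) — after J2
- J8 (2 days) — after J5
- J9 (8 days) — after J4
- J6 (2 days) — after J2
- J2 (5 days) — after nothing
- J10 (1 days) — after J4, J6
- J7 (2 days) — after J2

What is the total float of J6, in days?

12

The longest chain is J2→J3 = 5+15 = 20; overall finish 20 days.
Longest path through J6: 8 days (earliest finish 7, latest finish 19).
So J6 can slip 19 − 7 = 12 days.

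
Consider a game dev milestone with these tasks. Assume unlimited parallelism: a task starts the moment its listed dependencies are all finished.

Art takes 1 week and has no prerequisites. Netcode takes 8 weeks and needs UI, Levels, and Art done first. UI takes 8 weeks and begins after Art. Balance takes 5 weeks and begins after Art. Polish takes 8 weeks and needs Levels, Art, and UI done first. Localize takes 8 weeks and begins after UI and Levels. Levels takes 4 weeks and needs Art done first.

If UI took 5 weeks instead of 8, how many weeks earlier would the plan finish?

Baseline: Art→UI→Netcode = 1+8+8 = 17 → 17 weeks.
UI is on the critical path; changing it to 5 makes that path 14 weeks.
The critical path is still Art→UI→Netcode; finish is now 14 weeks.
Change in finish: 14 − 17 = -3 weeks.

3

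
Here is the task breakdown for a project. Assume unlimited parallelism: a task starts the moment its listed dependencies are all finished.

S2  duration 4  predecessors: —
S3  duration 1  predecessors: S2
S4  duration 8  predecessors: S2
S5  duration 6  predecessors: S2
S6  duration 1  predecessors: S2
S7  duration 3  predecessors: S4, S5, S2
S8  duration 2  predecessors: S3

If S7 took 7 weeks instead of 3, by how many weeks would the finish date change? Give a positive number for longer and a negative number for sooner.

Critical path before the change: S2→S4→S7 = 4+8+3 = 15 giving 15 weeks.
Since S7 is critical, the +4 change carries straight to that chain (now 19 weeks).
No other chain overtakes it, so the finish is 19 weeks.
Change in finish: 19 − 15 = +4 weeks.

4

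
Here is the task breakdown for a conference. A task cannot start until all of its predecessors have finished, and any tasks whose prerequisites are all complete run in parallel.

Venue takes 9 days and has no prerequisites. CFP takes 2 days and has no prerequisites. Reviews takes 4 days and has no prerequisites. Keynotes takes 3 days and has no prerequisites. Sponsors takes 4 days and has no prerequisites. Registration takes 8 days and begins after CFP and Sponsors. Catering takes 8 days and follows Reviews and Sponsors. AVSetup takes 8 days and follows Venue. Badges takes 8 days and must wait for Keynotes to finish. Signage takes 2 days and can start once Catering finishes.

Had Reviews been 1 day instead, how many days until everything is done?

17

As given, the longest chain is Venue→AVSetup = 9+8 = 17, so the finish is 17 days.
Reviews is off the critical path — its longest chain is 14 days, giving 3 of slack.
The critical path is still Venue→AVSetup; finish is now 17 days.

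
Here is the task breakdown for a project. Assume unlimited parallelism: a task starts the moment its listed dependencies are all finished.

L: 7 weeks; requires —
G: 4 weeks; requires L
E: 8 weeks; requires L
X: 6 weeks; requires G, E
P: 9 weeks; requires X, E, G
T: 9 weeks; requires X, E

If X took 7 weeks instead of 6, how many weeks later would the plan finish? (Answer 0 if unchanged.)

Critical path before the change: L→E→X→P = 7+8+6+9 = 30 giving 30 weeks.
X is on the critical path; changing it to 7 makes that path 31 weeks.
No other chain overtakes it, so the finish is 31 weeks.
Change in finish: 31 − 30 = +1 weeks.

1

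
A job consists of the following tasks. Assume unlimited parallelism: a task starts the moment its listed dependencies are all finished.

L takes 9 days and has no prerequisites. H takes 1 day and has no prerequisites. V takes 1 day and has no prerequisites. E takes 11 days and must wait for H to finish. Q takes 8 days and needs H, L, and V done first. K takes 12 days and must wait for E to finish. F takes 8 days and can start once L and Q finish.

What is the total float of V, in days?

L→Q→F = 9+8+8 = 25 sets the makespan at 25 days.
Longest path through V: 17 days (earliest finish 1, latest finish 9).
Slack of V = 8 − 0 = 8 days.

8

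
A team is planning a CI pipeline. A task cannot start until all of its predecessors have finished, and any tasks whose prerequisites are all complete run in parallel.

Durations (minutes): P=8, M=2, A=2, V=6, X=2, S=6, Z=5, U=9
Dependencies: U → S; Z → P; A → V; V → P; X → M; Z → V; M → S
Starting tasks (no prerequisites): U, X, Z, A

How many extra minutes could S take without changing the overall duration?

4

Critical path: Z→V→P = 5+6+8 = 19, so the finish is 19 minutes.
S finishes as early as 15 and must finish by 19.
So S can slip 19 − 15 = 4 minutes.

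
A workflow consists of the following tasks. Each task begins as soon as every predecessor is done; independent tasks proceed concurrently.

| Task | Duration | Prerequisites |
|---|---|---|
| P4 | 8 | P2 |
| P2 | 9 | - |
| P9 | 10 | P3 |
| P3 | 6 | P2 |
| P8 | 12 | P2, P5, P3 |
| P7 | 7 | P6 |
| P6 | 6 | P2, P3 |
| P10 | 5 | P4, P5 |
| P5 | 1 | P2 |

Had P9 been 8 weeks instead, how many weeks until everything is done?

28

Critical path before the change: P2→P3→P6→P7 = 9+6+6+7 = 28 giving 28 weeks.
P9 is off the critical path — its longest chain is 25 weeks, giving 3 of slack.
No other chain overtakes it, so the finish is 28 weeks.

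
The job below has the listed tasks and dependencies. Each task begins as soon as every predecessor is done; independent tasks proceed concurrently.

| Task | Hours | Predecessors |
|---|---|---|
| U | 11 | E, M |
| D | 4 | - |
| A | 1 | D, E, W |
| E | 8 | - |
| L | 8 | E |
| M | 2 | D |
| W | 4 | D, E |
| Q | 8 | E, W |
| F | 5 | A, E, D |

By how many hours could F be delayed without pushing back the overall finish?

Critical path: E→W→Q = 8+4+8 = 20, so the finish is 20 hours.
Longest path through F: 18 hours (earliest finish 18, latest finish 20).
Float = 20 − 18 = 2.

2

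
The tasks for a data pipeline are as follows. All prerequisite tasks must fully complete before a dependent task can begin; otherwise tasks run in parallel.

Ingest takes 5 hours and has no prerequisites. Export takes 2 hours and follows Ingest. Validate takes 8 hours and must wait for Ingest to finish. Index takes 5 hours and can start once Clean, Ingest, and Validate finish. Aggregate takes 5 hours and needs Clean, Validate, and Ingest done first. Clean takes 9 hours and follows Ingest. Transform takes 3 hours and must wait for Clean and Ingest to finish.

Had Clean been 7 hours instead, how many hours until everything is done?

18

Actual critical path: Ingest→Clean→Aggregate = 5+9+5 = 19 ⇒ 19 hours.
Since Clean is critical, the -2 change carries straight to that chain (now 17 hours).
Now Ingest→Validate→Aggregate = 5+8+5 = 18 is longest, so the finish becomes 18 hours.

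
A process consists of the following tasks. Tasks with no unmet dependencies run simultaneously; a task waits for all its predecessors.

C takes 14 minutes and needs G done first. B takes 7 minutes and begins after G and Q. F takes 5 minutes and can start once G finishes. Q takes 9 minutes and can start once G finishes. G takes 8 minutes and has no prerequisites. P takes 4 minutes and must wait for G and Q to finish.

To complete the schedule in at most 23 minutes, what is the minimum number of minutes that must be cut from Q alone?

1

Current finish: 24 minutes; target: 23.
Q is on every critical path, so each minute cut from Q cuts the finish by one (this holds down to a finish of 22).
Need 24 − 23 = 1 minute off Q → Q becomes 8 minutes, finish becomes 23.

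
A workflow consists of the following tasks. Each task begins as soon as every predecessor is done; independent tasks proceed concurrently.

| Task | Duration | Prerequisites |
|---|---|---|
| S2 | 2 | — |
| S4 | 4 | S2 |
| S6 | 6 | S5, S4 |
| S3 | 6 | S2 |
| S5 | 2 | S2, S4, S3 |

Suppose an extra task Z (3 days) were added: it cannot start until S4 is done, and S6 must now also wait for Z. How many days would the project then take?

Originally the project takes 16 days.
With Z inserted, S6 now waits for max(S5, S4, Z).
New critical path: S2→S3→S5→S6 = 2+6+2+6 = 16 ⇒ 16 days.

16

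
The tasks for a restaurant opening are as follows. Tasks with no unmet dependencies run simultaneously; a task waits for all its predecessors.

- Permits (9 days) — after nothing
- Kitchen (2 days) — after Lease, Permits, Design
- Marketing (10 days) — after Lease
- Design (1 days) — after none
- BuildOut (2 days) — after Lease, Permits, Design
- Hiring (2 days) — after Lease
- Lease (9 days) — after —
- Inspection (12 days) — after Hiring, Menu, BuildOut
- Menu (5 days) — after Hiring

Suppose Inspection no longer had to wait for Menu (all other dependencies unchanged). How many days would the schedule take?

Original critical path: Lease→Hiring→Menu→Inspection = 9+2+5+12 = 28 ⇒ 28 days.
Without Menu→Inspection, Inspection's earliest start moves from 16 to 11.
The longest chain is now Lease→BuildOut→Inspection = 9+2+12 = 23, so the schedule takes 23 days.

23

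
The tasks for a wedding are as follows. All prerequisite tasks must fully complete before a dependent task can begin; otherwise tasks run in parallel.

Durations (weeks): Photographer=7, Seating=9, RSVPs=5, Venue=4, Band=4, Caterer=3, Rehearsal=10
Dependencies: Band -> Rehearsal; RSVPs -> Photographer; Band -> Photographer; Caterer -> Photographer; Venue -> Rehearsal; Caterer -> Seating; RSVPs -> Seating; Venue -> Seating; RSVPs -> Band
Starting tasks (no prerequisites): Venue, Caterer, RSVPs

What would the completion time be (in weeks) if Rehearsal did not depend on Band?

Before: longest chain RSVPs→Band→Rehearsal = 5+4+10 = 19, finish 19.
Without Band→Rehearsal, Rehearsal's earliest start moves from 9 to 4.
The longest chain is now RSVPs→Band→Photographer = 5+4+7 = 16, so the schedule takes 16 weeks.

16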